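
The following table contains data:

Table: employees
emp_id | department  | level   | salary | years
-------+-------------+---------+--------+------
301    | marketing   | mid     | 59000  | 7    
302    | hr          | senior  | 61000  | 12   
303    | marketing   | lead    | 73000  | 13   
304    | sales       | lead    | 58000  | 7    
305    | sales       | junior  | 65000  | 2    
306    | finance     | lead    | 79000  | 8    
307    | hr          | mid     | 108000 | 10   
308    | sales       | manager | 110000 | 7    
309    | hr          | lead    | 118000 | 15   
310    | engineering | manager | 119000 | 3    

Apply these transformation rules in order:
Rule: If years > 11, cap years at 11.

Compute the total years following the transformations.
77

Step 1: 3 records have years > 11
Step 2: These records originally summed to 40
Step 3: After capping: 3 × 11 = 33
Step 4: Unaffected records sum: 44
Step 5: Final sum = 33 + 44 = 77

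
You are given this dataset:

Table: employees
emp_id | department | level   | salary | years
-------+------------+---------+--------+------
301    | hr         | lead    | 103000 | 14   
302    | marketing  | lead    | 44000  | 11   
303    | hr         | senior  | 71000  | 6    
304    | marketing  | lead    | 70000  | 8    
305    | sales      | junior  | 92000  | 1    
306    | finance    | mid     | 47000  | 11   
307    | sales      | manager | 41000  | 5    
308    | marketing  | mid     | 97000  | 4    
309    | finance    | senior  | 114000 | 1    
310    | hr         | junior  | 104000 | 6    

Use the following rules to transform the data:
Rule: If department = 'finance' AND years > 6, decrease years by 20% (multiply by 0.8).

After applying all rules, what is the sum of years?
64.8

Step 1: Find records where department = 'finance' AND years > 6
Step 2: 1 records match, summing to 11
Step 3: After multiplier: 11 × 0.8 = 8.8
Step 4: Unaffected records sum: 56
Step 5: Final sum = 8.8 + 56 = 64.8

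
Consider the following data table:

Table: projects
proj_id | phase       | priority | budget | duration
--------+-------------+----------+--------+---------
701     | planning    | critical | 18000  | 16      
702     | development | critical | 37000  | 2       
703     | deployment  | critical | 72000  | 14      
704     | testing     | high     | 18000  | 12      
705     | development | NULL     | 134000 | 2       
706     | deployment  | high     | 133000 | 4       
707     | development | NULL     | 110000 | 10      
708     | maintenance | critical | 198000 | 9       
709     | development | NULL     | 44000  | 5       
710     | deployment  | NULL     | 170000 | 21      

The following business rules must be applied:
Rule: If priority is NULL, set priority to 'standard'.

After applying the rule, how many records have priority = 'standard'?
4

Step 1: Count records where priority IS NULL
Step 2: Found 4 records with NULL priority
Step 3: These records will have priority set to 'standard'
Step 4: Records already having priority = 'standard': 0
Step 5: Answer: 4 + 0 = 4 records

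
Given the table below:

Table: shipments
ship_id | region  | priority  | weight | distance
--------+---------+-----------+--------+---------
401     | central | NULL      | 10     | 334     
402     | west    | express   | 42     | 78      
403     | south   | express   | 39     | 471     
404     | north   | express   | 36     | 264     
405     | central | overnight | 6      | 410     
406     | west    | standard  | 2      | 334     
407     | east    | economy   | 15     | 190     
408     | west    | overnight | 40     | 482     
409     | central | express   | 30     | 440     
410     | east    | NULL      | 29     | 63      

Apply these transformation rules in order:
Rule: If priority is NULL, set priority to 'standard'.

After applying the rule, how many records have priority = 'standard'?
3

Step 1: Count records where priority IS NULL
Step 2: Found 2 records with NULL priority
Step 3: These records will have priority set to 'standard'
Step 4: Records already having priority = 'standard': 1
Step 5: Answer: 2 + 1 = 3 records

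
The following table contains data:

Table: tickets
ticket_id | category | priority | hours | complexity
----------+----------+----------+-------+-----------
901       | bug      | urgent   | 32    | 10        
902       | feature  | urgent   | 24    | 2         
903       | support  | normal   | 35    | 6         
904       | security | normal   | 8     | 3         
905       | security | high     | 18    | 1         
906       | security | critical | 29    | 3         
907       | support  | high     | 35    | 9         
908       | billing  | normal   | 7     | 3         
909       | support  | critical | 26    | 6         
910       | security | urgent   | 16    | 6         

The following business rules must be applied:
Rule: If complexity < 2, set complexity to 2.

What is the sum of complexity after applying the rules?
50

Step 1: 1 records have complexity < 2
Step 2: These records originally summed to 1
Step 3: After setting to minimum: 1 × 2 = 2
Step 4: Unaffected records sum: 48
Step 5: Final sum = 2 + 48 = 50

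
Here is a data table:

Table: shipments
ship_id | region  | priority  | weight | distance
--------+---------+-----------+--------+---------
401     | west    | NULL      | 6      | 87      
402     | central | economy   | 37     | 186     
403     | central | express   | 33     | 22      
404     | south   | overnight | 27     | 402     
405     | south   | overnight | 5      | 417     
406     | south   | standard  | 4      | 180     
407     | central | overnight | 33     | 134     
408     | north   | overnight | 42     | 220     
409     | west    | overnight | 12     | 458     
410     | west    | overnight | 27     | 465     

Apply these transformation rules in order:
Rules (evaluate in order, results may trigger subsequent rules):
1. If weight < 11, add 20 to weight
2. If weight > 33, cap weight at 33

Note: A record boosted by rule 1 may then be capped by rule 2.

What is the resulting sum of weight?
273

Step 1: Apply rule 1 to records with weight < 11
  - 3 records get bonus of 20
  - Of these, 0 records then exceed 33 and get capped
Step 2: Apply rule 2 to records with weight > 33
  - 2 records (original) are capped
Step 3: Calculate final sum = 273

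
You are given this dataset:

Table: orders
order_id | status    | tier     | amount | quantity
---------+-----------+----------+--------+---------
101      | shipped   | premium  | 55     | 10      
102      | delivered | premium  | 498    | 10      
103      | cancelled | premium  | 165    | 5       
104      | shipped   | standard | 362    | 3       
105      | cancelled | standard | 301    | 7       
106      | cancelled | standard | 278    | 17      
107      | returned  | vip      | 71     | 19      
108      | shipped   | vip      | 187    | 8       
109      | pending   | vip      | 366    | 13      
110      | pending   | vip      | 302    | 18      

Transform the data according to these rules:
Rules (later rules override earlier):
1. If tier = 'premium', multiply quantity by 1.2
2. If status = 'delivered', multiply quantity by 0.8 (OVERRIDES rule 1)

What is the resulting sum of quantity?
111.0

Step 1: Rule 2 takes priority for records with status = 'delivered'
  - 1 records: 10 × 0.8 = 8.0
Step 2: Rule 1 applies to remaining records with tier = 'premium'
  - 2 records: 15 × 1.2 = 18.0
Step 3: Other records unchanged: 85
Step 4: Final sum = 8.0 + 18.0 + 85 = 111.0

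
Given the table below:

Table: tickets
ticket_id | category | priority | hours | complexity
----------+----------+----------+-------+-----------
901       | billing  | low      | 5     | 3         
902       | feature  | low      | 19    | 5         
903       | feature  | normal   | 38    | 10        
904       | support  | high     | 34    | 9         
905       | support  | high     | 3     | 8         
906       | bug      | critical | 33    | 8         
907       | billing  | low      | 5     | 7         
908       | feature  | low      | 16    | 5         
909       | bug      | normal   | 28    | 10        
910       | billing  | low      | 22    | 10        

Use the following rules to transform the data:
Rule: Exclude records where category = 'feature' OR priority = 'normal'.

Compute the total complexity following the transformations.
45

Step 1: Find records where category = 'feature' OR priority = 'normal'
Step 2: 4 records match, summing to 30
Step 3: Original sum: 75
Step 4: Remaining sum = 75 - 30 = 45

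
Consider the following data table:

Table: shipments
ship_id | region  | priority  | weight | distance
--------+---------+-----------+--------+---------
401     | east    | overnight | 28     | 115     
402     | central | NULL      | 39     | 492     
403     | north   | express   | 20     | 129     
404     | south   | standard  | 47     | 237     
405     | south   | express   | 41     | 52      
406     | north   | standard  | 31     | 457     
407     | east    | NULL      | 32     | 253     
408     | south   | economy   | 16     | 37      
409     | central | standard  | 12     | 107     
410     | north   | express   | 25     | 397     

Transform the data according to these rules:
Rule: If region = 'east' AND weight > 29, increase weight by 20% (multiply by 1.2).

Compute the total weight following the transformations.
297.4

Step 1: Find records where region = 'east' AND weight > 29
Step 2: 1 records match, summing to 32
Step 3: After multiplier: 32 × 1.2 = 38.4
Step 4: Unaffected records sum: 259
Step 5: Final sum = 38.4 + 259 = 297.4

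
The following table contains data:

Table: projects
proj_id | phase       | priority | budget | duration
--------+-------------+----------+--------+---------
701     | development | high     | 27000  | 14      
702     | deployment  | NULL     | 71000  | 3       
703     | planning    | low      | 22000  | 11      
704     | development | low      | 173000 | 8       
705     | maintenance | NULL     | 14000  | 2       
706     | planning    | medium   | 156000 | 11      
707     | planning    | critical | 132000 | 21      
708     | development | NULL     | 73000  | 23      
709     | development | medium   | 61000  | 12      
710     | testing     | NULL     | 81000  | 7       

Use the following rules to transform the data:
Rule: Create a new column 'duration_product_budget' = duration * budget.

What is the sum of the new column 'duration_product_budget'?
9711000

Step 1: For each record, compute duration * budget
Example calculations:
  14 * 27000 = 378000
  3 * 71000 = 213000
  11 * 22000 = 242000
  ...
Step 2: Sum all derived values
Step 3: Total = 9711000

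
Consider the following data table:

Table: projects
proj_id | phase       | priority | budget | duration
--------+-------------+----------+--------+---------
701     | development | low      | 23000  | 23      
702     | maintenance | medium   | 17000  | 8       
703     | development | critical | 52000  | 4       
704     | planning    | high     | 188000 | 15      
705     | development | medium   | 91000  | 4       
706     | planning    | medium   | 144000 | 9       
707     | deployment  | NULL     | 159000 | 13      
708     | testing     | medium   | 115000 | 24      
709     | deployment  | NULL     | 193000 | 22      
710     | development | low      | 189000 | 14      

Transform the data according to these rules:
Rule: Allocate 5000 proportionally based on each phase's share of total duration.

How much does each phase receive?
deployment: 1286.76, development: 1654.41, maintenance: 294.12, planning: 882.35, testing: 882.35

Step 1: Calculate total duration = 136
Step 2: Calculate each phase's proportion:
  deployment: 35/136 = 25.74% → 1286.76
  development: 45/136 = 33.09% → 1654.41
  maintenance: 8/136 = 5.88% → 294.12
  planning: 24/136 = 17.65% → 882.35
  testing: 24/136 = 17.65% → 882.35
Step 3: Verify: sum of allocations ≈ 5000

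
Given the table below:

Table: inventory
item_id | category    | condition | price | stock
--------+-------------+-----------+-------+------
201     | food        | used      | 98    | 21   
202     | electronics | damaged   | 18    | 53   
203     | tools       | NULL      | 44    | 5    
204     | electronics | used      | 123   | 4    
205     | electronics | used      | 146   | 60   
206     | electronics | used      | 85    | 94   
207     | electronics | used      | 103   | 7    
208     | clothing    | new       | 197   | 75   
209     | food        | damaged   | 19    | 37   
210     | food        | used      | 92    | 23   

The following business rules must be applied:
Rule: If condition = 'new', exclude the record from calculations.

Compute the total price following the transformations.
728

Step 1: Identify records where condition = 'new'
Step 2: The excluded records sum to 197
Step 3: Original total price = 925
Step 4: Remaining total = 925 - 197 = 728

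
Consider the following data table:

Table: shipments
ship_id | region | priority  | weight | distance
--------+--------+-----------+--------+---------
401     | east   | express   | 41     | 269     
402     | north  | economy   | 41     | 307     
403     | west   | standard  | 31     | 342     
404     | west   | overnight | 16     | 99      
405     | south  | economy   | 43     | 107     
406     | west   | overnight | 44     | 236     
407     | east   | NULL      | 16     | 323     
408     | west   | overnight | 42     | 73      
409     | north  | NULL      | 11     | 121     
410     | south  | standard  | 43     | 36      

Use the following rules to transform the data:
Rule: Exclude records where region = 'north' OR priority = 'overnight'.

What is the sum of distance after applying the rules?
1077

Step 1: Find records where region = 'north' OR priority = 'overnight'
Step 2: 5 records match, summing to 836
Step 3: Original sum: 1913
Step 4: Remaining sum = 1913 - 836 = 1077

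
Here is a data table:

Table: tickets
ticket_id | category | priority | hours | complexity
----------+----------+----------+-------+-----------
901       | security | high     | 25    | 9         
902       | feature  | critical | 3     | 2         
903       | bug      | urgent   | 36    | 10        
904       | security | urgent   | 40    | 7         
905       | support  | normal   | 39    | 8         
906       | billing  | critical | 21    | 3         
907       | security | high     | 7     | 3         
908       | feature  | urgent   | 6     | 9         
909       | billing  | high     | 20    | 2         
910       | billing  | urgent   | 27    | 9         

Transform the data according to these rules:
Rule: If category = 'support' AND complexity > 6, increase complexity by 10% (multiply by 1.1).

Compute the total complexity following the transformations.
62.8

Step 1: Find records where category = 'support' AND complexity > 6
Step 2: 1 records match, summing to 8
Step 3: After multiplier: 8 × 1.1 = 8.8
Step 4: Unaffected records sum: 54
Step 5: Final sum = 8.8 + 54 = 62.8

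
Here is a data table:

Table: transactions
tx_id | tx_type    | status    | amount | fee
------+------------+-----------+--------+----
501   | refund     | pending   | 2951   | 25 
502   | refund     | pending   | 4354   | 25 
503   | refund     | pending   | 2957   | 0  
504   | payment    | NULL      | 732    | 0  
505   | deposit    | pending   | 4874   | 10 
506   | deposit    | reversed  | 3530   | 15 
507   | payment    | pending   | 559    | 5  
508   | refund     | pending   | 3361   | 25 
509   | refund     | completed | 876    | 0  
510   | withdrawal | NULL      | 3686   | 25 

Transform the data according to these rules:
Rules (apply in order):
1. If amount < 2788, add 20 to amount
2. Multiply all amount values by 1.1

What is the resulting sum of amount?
30734.0

Step 1: Apply Rule 1 - Add 20 to records with amount < 2788
  - 3 records affected: 2167 + (3 × 20) = 2227
  - Unaffected records: 25713
  - Sum after Rule 1: 27940
Step 2: Apply Rule 2 - Multiply all by 1.1
  - 27940 × 1.1 = 30734.0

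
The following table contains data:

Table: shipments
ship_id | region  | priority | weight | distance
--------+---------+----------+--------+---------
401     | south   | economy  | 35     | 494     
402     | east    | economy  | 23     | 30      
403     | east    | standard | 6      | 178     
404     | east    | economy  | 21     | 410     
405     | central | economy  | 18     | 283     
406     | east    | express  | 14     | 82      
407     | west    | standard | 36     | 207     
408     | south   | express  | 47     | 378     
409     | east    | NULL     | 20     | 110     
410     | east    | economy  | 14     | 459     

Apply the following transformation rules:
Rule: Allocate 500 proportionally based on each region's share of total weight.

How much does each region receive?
central: 38.46, east: 209.4, south: 175.21, west: 76.92

Step 1: Calculate total weight = 234
Step 2: Calculate each region's proportion:
  central: 18/234 = 7.69% → 38.46
  east: 98/234 = 41.88% → 209.4
  south: 82/234 = 35.04% → 175.21
  west: 36/234 = 15.38% → 76.92
Step 3: Verify: sum of allocations ≈ 500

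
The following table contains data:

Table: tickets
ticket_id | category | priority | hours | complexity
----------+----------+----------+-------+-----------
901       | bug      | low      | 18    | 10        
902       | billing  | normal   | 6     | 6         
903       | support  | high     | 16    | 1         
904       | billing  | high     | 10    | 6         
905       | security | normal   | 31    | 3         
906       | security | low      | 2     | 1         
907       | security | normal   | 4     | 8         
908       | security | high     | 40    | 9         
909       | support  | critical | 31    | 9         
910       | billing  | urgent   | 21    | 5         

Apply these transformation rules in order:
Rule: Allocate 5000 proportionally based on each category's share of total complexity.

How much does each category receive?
billing: 1465.52, bug: 862.07, security: 1810.34, support: 862.07

Step 1: Calculate total complexity = 58
Step 2: Calculate each category's proportion:
  billing: 17/58 = 29.31% → 1465.52
  bug: 10/58 = 17.24% → 862.07
  security: 21/58 = 36.21% → 1810.34
  support: 10/58 = 17.24% → 862.07
Step 3: Verify: sum of allocations ≈ 5000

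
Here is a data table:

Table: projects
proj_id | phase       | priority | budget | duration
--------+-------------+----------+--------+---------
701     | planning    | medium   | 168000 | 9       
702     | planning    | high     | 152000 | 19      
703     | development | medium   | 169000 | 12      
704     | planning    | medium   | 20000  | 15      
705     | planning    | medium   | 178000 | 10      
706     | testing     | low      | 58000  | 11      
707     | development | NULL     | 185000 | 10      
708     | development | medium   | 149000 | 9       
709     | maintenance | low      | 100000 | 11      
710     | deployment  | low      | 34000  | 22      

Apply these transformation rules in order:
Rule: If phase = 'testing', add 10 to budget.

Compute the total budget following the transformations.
1213010

Step 1: Count records where phase = 'testing': 1
Step 2: Total bonus added: 1 × 10 = 10
Step 3: Original sum of budget: 1213000
Step 4: Final sum = 1213000 + 10 = 1213010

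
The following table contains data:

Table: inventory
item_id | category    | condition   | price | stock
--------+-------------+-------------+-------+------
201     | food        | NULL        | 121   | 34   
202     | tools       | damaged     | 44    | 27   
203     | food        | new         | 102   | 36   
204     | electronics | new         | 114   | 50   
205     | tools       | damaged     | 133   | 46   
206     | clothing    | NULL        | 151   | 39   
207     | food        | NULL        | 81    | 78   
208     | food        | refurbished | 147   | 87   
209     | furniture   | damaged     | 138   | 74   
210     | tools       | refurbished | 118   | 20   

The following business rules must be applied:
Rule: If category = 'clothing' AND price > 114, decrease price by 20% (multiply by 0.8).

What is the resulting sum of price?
1118.8

Step 1: Find records where category = 'clothing' AND price > 114
Step 2: 1 records match, summing to 151
Step 3: After multiplier: 151 × 0.8 = 120.8
Step 4: Unaffected records sum: 998
Step 5: Final sum = 120.8 + 998 = 1118.8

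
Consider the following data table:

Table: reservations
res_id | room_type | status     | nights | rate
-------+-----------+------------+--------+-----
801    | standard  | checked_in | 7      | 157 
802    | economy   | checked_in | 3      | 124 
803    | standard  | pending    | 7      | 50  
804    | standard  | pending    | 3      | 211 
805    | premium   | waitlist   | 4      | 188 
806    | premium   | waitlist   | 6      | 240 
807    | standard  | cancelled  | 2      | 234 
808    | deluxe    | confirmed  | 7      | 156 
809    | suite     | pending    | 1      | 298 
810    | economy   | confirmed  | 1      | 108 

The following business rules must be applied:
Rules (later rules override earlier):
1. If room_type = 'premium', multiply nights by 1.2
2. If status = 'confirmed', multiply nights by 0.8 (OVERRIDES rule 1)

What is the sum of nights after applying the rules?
41.4

Step 1: Rule 2 takes priority for records with status = 'confirmed'
  - 2 records: 8 × 0.8 = 6.4
Step 2: Rule 1 applies to remaining records with room_type = 'premium'
  - 2 records: 10 × 1.2 = 12.0
Step 3: Other records unchanged: 23
Step 4: Final sum = 6.4 + 12.0 + 23 = 41.4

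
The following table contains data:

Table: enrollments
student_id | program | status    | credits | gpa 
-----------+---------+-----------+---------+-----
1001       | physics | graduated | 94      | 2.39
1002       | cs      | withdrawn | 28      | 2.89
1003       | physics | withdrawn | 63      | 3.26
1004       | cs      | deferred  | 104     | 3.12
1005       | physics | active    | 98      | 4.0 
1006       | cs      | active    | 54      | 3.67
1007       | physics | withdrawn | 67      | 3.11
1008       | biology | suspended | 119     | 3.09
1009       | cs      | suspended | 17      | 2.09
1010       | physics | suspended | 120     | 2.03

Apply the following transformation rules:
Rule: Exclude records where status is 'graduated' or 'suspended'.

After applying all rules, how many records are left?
6

Step 1: Count records to exclude
  - 1 (graduated) + 3 (suspended) = 4 records
Step 2: Total records: 10
Step 3: Remaining = 10 - 4 = 6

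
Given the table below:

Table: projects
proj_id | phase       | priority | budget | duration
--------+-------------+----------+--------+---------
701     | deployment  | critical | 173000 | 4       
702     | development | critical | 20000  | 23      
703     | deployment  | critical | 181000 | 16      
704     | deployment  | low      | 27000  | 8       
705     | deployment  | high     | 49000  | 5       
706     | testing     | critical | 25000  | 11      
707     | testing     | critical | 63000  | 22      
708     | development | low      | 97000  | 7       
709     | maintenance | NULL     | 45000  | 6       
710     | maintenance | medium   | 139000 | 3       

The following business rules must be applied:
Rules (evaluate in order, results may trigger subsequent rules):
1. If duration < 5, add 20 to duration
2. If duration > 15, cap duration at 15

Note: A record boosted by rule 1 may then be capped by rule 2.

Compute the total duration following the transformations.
112

Step 1: Apply rule 1 to records with duration < 5
  - 2 records get bonus of 20
  - Of these, 2 records then exceed 15 and get capped
Step 2: Apply rule 2 to records with duration > 15
  - 3 records (original) are capped
Step 3: Calculate final sum = 112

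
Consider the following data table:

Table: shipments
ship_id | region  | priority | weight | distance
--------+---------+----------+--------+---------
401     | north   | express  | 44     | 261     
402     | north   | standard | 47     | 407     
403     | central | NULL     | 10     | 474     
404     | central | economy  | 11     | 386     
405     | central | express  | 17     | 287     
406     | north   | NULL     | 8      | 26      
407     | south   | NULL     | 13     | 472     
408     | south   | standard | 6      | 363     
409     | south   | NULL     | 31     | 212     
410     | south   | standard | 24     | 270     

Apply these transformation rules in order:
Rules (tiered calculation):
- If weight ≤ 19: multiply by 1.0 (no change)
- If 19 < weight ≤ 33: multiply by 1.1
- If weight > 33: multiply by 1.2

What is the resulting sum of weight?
234.7

Step 1: Tier 1 (weight ≤ 19): 6 records, sum = 65 × 1.0 = 65.0
Step 2: Tier 2 (19 < weight ≤ 33): 2 records, sum = 55 × 1.1 = 60.5
Step 3: Tier 3 (weight > 33): 2 records, sum = 91 × 1.2 = 109.2
Step 4: Final sum = 65.0 + 60.5 + 109.2 = 234.7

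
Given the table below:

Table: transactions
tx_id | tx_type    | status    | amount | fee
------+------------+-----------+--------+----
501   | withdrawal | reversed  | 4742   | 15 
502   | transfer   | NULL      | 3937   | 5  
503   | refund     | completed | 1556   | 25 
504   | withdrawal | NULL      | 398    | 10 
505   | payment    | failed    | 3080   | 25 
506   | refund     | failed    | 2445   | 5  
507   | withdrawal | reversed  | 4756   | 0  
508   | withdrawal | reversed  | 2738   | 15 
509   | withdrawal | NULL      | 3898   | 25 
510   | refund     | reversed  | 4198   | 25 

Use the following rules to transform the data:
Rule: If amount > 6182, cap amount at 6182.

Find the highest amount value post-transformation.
4756

Step 1: Original maximum amount = 4756
Step 2: Check cap of 6182 against maximum
Step 3: No records exceed the cap (max 4756 <= cap 6182), so no capping applies
Step 4: Maximum after transformation = 4756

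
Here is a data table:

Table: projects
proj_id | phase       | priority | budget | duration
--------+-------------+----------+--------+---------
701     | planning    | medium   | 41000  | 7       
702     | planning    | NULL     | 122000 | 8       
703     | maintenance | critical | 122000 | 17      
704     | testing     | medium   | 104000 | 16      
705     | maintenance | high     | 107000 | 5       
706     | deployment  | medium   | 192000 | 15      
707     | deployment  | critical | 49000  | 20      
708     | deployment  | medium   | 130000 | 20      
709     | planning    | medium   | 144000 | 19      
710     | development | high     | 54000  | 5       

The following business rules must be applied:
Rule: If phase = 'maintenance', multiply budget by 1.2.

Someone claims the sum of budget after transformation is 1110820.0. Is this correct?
No, the correct result is 1110800.0.

Step 1: Calculate the correct sum after transformation
Step 2: Apply multiplier 1.2 to records where phase = 'maintenance'
Step 3: Correct result = 1110800.0
Step 4: Claimed result = 1110820.0
Step 5: 1110800.0 ≠ 1110820.0
Conclusion: The claimed result is incorrect. The correct answer is 1110800.0.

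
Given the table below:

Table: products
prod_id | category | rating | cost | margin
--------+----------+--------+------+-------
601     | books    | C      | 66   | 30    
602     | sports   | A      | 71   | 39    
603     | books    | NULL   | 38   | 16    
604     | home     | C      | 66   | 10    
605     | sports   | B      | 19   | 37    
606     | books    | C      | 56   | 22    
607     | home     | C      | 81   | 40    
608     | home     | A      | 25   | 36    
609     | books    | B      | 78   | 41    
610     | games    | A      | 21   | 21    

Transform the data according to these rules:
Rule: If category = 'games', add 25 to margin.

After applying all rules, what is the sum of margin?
317

Step 1: Count records where category = 'games': 1
Step 2: Total bonus added: 1 × 25 = 25
Step 3: Original sum of margin: 292
Step 4: Final sum = 292 + 25 = 317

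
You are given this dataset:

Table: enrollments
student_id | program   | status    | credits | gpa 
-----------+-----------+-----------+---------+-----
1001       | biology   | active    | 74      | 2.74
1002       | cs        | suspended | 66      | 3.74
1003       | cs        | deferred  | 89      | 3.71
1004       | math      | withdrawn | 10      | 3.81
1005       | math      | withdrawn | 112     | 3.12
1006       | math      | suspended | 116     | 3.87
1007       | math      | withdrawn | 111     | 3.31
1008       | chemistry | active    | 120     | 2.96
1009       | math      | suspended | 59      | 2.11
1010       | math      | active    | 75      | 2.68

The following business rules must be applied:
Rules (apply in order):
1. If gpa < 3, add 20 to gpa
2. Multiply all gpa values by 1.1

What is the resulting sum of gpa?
123.26

Step 1: Apply Rule 1 - Add 20 to records with gpa < 3
  - 4 records affected: 10.49 + (4 × 20) = 90.49
  - Unaffected records: 21.56
  - Sum after Rule 1: 112.05
Step 2: Apply Rule 2 - Multiply all by 1.1
  - 112.05 × 1.1 = 123.26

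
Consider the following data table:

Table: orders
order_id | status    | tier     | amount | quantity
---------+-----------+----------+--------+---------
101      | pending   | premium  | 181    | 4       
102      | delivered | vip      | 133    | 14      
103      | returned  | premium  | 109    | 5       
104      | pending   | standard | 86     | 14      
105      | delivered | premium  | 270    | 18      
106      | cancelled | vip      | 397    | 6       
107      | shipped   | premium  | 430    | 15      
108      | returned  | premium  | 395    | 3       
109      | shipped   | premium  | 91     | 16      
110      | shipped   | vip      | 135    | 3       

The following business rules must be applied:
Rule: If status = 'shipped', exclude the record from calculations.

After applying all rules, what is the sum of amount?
1571

Step 1: Identify records where status = 'shipped'
Step 2: The excluded records sum to 656
Step 3: Original total amount = 2227
Step 4: Remaining total = 2227 - 656 = 1571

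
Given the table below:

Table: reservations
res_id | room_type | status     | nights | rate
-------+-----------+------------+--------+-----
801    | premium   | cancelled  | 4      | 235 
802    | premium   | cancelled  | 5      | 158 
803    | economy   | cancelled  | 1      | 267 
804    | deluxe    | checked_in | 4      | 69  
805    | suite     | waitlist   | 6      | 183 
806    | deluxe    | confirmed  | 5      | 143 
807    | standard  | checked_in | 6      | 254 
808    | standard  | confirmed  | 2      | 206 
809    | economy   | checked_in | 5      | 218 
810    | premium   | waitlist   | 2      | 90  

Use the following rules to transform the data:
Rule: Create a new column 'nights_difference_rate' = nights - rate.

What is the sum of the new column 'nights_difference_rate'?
-1783

Step 1: For each record, compute nights - rate
Example calculations:
  4 - 235 = -231
  5 - 158 = -153
  1 - 267 = -266
  ...
Step 2: Sum all derived values
Step 3: Total = -1783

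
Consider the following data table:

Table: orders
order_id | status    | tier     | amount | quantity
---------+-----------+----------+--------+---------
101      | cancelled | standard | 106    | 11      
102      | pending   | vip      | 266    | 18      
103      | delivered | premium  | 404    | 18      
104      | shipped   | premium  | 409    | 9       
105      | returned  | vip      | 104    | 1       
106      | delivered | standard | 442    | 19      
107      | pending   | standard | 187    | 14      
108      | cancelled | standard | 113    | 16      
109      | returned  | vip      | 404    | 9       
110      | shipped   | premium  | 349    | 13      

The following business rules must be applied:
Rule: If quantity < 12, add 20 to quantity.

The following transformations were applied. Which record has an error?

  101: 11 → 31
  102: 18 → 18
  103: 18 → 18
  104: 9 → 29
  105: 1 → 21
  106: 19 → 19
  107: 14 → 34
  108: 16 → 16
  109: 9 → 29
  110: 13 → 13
Record 107 has an error. The correct transformed value should be 14, not 34.

Step 1: Check each record against the rule
Step 2: Record 107 has quantity = 14
Step 3: Since 14 >= 12, the bonus should not have been applied
Step 4: Correct value = 14, but claimed value = 34
Conclusion: Record 107 has the error.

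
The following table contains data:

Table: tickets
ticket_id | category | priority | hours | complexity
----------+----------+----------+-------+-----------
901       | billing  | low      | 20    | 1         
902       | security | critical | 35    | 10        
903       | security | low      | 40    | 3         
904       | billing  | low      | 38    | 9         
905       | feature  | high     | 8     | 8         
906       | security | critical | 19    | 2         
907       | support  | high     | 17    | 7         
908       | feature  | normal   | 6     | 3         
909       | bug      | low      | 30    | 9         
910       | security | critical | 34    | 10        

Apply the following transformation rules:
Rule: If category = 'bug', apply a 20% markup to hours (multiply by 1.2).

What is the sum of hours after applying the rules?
253.0

Step 1: Records with category = 'bug' have total hours = 30
Step 2: Apply multiplier: 30 × 1.2 = 36.0
Step 3: Other records total: 217
Step 4: Final sum = 36.0 + 217 = 253.0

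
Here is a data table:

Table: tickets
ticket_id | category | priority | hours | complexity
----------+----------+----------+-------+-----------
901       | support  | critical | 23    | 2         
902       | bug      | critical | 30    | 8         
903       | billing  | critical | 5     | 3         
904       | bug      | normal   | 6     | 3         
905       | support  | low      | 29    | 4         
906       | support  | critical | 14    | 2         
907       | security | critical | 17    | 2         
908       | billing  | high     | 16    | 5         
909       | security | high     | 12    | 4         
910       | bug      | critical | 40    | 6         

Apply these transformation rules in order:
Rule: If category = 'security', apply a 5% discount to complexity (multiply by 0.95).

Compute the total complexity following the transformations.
38.7

Step 1: Records with category = 'security' have total complexity = 6
Step 2: Apply multiplier: 6 × 0.95 = 5.7
Step 3: Other records total: 33
Step 4: Final sum = 5.7 + 33 = 38.7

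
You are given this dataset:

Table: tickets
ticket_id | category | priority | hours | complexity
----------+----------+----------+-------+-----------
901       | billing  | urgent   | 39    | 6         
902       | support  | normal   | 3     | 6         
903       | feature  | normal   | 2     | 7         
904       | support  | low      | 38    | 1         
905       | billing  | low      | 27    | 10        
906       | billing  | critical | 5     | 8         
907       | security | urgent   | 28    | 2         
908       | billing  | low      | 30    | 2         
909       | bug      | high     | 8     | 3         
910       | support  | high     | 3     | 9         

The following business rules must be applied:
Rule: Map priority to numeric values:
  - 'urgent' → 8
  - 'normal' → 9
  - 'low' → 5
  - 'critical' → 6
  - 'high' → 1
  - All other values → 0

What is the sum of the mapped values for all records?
57

Step 1: Apply mapping to each record
Step 2: Count by status:
  'urgent': 2 records × 8 = 16
  'normal': 2 records × 9 = 18
  'low': 3 records × 5 = 15
  'critical': 1 records × 6 = 6
  'high': 2 records × 1 = 2
Step 3: Sum all mapped values = 57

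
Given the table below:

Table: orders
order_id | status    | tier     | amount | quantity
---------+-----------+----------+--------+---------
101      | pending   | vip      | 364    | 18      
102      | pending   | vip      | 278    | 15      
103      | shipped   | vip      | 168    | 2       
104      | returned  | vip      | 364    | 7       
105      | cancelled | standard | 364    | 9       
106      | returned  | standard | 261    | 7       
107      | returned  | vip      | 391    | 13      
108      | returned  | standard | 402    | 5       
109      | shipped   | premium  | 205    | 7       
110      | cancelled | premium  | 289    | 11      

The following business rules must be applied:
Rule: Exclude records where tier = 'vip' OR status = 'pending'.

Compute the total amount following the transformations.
1521

Step 1: Find records where tier = 'vip' OR status = 'pending'
Step 2: 5 records match, summing to 1565
Step 3: Original sum: 3086
Step 4: Remaining sum = 3086 - 1565 = 1521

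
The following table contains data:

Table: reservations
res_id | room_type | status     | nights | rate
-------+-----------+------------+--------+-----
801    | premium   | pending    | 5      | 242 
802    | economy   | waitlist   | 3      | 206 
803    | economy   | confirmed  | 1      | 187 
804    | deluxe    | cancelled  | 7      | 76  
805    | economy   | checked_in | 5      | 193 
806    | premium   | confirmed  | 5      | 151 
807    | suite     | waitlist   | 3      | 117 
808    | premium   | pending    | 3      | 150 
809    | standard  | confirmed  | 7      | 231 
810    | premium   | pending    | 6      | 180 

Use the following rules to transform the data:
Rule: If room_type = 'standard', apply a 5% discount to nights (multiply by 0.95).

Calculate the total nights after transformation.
44.65

Step 1: Records with room_type = 'standard' have total nights = 7
Step 2: Apply multiplier: 7 × 0.95 = 6.65
Step 3: Other records total: 38
Step 4: Final sum = 6.65 + 38 = 44.65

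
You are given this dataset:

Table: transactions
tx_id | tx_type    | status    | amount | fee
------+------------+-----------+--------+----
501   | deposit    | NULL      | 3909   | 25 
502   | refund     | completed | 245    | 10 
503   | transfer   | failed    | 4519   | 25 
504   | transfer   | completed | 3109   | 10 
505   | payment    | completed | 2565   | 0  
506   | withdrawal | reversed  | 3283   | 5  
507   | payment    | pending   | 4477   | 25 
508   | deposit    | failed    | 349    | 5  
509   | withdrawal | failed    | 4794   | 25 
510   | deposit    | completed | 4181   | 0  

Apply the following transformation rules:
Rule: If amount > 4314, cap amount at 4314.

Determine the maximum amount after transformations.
4314

Step 1: Original maximum amount = 4794
Step 2: Apply cap at 4314
Step 3: 3 records had amount > 4314 and were capped
Step 4: Maximum after transformation = 4314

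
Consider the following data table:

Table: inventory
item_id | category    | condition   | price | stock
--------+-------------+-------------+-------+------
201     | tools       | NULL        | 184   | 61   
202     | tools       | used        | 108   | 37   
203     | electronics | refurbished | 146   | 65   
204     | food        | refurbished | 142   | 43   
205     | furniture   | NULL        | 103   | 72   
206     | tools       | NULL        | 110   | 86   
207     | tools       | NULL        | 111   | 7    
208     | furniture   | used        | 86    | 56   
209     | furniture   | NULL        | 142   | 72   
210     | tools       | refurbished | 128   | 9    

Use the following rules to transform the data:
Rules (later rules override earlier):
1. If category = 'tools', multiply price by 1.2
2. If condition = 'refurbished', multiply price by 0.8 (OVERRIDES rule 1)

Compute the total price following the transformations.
1279.4

Step 1: Rule 2 takes priority for records with condition = 'refurbished'
  - 3 records: 416 × 0.8 = 332.8
Step 2: Rule 1 applies to remaining records with category = 'tools'
  - 4 records: 513 × 1.2 = 615.6
Step 3: Other records unchanged: 331
Step 4: Final sum = 332.8 + 615.6 + 331 = 1279.4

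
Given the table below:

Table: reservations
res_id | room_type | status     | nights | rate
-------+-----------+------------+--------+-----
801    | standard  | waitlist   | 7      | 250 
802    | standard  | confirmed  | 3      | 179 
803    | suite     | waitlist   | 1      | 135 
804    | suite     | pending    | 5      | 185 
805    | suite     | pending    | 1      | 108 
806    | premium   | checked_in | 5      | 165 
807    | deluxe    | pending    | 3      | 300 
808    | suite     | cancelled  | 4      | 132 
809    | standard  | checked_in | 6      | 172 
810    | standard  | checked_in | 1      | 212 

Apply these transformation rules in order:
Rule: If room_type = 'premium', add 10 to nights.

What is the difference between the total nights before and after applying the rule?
10

Step 1: Original sum of nights = 36
Step 2: 1 records have room_type = 'premium'
Step 3: Each affected record changes by 10
Step 4: Total change = 1 × 10 = 10
Step 5: New sum = 36 + 10 = 46
Step 6: Difference = |46 - 36| = 10
        (Sum increased by 10)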